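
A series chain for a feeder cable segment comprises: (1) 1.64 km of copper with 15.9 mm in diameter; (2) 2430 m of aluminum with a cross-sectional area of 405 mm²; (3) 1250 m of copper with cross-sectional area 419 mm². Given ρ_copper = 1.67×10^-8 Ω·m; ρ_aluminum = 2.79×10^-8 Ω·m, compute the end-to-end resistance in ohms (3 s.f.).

Seg 1: A = π(d/2)² = π(7.9500e-03 m)² = 1.986e-04 m²
R_1 = (1.67×10^-8)(1640)/(1.986e-04) = 0.1379 Ω
Seg 2: A = 405 mm² = 4.050e-04 m²
R_2 = (2.79×10^-8)(2430)/(4.050e-04) = 0.1674 Ω
Seg 3: A = 419 mm² = 4.190e-04 m²
R_3 = (1.67×10^-8)(1250)/(4.190e-04) = 0.04982 Ω
R_total = R_1 + R_2 + R_3 = 0.355 Ω

0.355 Ω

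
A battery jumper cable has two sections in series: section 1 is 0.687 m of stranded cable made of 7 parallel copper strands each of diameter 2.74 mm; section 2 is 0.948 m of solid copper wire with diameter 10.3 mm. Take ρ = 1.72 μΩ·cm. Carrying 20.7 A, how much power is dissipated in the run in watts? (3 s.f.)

ρ = 1.72 μΩ·cm = 1.72×10^-8 Ω·m
Section 1: A_strand = π(1.3700e-03)² = 5.896e-06 m²; R₁ = ρL/(N·A_s) = (1.72×10^-8)(0.687)/(7×5.896e-06) = 2.863×10^-4 Ω
Section 2: A = π(d/2)² = π(5.1500e-03 m)² = 8.332e-05 m²
R₂ = (1.72×10^-8)(0.948)/(8.332e-05) = 1.957×10^-4 Ω
R = R₁ + R₂ = 4.820×10^-4 Ω
P = I²R = (20.7)² × 4.820×10^-4 = 0.207 W

0.207 W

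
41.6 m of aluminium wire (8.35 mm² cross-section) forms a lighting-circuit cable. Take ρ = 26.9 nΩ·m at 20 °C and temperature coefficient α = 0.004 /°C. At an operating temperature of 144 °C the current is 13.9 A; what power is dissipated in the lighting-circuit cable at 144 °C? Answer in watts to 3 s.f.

38.7 W

ρ = 26.9 nΩ·m = 2.69×10^-8 Ω·m
A = 8.35 mm² = 8.350e-06 m²
R₍20₎ = ρL/A = (2.69×10^-8)(41.6)/(8.350e-06) = 0.134 Ω
R₍144₎ = R₍20₎(1 + αΔT) = 0.134 × (1 + 0.004×124) = 0.2005 Ω
P = I²R = (13.9)² × 0.2005 = 38.7 W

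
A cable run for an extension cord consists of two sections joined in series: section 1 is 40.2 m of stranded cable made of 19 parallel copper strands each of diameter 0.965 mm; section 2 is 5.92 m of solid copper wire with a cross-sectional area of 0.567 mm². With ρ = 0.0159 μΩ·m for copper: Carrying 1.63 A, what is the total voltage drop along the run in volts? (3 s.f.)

0.346 V

ρ = 0.0159 μΩ·m = 1.59×10^-8 Ω·m
Section 1: A_strand = π(4.8250e-04)² = 7.314e-07 m²; R₁ = ρL/(N·A_s) = (1.59×10^-8)(40.2)/(19×7.314e-07) = 0.046 Ω
Section 2: A = 0.567 mm² = 5.670e-07 m²
R₂ = (1.59×10^-8)(5.92)/(5.670e-07) = 0.166 Ω
R = R₁ + R₂ = 0.212 Ω
V = IR = 1.63 × 0.212 = 0.346 V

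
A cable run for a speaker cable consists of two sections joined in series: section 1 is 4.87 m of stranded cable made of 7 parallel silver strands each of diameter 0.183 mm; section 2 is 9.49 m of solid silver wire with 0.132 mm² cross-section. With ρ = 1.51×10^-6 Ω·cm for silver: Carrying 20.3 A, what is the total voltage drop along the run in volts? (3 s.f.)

30.1 V

ρ = 1.51×10^-6 Ω·cm = 1.51×10^-8 Ω·m
Section 1: A_strand = π(9.1500e-05)² = 2.630e-08 m²; R₁ = ρL/(N·A_s) = (1.51×10^-8)(4.87)/(7×2.630e-08) = 0.3994 Ω
Section 2: A = 0.132 mm² = 1.320e-07 m²
R₂ = (1.51×10^-8)(9.49)/(1.320e-07) = 1.086 Ω
R = R₁ + R₂ = 1.485 Ω
V = IR = 20.3 × 1.485 = 30.1 V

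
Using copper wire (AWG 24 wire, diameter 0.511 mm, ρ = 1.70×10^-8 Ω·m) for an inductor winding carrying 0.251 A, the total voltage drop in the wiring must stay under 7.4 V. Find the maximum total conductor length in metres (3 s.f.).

A = π(0.511/2 mm)² = π(2.5550e-04 m)² = 2.051e-07 m²
L_max = V_max·A/(1·ρI) = (7.4)(2.051e-07)/(1.70×10^-8×0.251) = 356 m

356 m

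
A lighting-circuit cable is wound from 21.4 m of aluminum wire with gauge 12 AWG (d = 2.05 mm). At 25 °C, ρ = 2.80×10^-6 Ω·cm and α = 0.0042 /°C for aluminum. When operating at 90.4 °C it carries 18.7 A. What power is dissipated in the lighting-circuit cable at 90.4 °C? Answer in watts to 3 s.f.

ρ = 2.80×10^-6 Ω·cm = 2.80×10^-8 Ω·m
A = π(2.05/2 mm)² = π(1.0250e-03 m)² = 3.301e-06 m²
R₍25₎ = ρL/A = (2.80×10^-8)(21.4)/(3.301e-06) = 0.1815 Ω
R₍90.4₎ = R₍25₎(1 + αΔT) = 0.1815 × (1 + 0.0042×65.4) = 0.2314 Ω
P = I²R = (18.7)² × 0.2314 = 80.9 W

80.9 W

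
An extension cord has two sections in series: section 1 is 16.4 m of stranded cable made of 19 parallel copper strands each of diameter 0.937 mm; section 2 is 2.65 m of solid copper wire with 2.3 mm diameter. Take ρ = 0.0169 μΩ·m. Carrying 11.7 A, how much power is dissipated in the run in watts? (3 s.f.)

4.37 W

ρ = 0.0169 μΩ·m = 1.69×10^-8 Ω·m
Section 1: A_strand = π(4.6850e-04)² = 6.896e-07 m²; R₁ = ρL/(N·A_s) = (1.69×10^-8)(16.4)/(19×6.896e-07) = 0.02115 Ω
Section 2: A = π(d/2)² = π(1.1500e-03 m)² = 4.155e-06 m²
R₂ = (1.69×10^-8)(2.65)/(4.155e-06) = 0.01078 Ω
R = R₁ + R₂ = 0.03193 Ω
P = I²R = (11.7)² × 0.03193 = 4.37 W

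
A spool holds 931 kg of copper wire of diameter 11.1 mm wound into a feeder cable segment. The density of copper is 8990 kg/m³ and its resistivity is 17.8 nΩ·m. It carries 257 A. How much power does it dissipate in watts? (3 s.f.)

13000 W

ρ = 17.8 nΩ·m = 1.78×10^-8 Ω·m
A = π(d/2)² = π(5.5500e-03 m)² = 9.6769e-05 m²
L = m/(density·A) = 931/(8990×9.6769e-05) = 1070 m
R = ρL/A = (1.78×10^-8)(1070)/(9.6769e-05) = 0.1969 Ω
P = I²R = (257)² × 0.1969 = 13000 W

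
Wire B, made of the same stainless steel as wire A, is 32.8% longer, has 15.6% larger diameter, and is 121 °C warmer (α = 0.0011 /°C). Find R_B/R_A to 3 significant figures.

1.13

R ∝ ρL/d² with ρ ∝ (1+αΔT), so R_B/R_A = (1 + 32.8/100) × (1 + 15.6/100)⁻² × (1 + 0.0011×121)
= 1.328 × 0.7483 × 1.133 = 1.13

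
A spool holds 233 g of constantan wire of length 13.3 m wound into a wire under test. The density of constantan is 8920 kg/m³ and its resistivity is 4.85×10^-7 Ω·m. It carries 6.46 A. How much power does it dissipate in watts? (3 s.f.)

A = m/(density·L) = 0.233/(8920×13.3) = 1.9640e-06 m²
R = ρL/A = (4.85×10^-7)(13.3)/(1.9640e-06) = 3.284 Ω
P = I²R = (6.46)² × 3.284 = 137 W

137 W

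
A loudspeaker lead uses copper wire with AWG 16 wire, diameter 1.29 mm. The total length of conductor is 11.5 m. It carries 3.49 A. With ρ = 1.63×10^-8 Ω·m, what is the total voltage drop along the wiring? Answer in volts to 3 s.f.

0.501 V

A = π(1.29/2 mm)² = π(6.4500e-04 m)² = 1.307e-06 m²
R = ρL/A = (1.63×10^-8)(11.5)/(1.307e-06) = 0.1434 Ω
V = IR = 3.49 × 0.1434 = 0.501 V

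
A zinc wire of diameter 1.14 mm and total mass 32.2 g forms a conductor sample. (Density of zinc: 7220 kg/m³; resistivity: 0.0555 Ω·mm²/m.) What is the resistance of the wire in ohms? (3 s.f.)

0.238 Ω

ρ = 0.0555 Ω·mm²/m = 5.55×10^-8 Ω·m
A = π(d/2)² = π(5.7000e-04 m)² = 1.0207e-06 m²
L = m/(density·A) = 0.0322/(7220×1.0207e-06) = 4.369 m
R = ρL/A = (5.55×10^-8)(4.369)/(1.0207e-06) = 0.238 Ω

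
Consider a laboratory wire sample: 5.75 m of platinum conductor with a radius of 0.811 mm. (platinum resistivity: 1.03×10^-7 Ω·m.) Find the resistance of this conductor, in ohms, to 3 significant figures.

A = πr² = π(8.1100e-04 m)² = 2.066e-06 m²
R = ρL/A = (1.03×10^-7)(5.75 m)/(2.066e-06 m²) = 0.287 Ω

0.287 Ω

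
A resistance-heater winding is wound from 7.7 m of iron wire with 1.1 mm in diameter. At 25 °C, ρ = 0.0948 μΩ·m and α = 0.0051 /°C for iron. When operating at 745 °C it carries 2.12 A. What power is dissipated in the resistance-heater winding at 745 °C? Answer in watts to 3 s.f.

16.1 W

ρ = 0.0948 μΩ·m = 9.48×10^-8 Ω·m
A = π(d/2)² = π(5.5000e-04 m)² = 9.503e-07 m²
R₍25₎ = ρL/A = (9.48×10^-8)(7.7)/(9.503e-07) = 0.7681 Ω
R₍745₎ = R₍25₎(1 + αΔT) = 0.7681 × (1 + 0.0051×720) = 3.589 Ω
P = I²R = (2.12)² × 3.589 = 16.1 W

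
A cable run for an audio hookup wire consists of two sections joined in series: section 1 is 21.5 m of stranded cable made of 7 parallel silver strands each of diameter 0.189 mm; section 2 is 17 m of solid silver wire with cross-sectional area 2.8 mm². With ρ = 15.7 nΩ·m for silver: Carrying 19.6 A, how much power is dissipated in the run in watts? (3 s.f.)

ρ = 15.7 nΩ·m = 1.57×10^-8 Ω·m
Section 1: A_strand = π(9.4500e-05)² = 2.806e-08 m²; R₁ = ρL/(N·A_s) = (1.57×10^-8)(21.5)/(7×2.806e-08) = 1.719 Ω
Section 2: A = 2.8 mm² = 2.800e-06 m²
R₂ = (1.57×10^-8)(17)/(2.800e-06) = 0.09532 Ω
R = R₁ + R₂ = 1.814 Ω
P = I²R = (19.6)² × 1.814 = 697 W

697 W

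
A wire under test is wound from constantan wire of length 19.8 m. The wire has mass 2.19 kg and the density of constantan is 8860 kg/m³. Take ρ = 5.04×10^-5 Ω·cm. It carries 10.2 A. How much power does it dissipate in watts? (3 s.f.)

ρ = 5.04×10^-5 Ω·cm = 5.04×10^-7 Ω·m
A = m/(density·L) = 2.19/(8860×19.8) = 1.2484e-05 m²
R = ρL/A = (5.04×10^-7)(19.8)/(1.2484e-05) = 0.7994 Ω
P = I²R = (10.2)² × 0.7994 = 83.2 W

83.2 W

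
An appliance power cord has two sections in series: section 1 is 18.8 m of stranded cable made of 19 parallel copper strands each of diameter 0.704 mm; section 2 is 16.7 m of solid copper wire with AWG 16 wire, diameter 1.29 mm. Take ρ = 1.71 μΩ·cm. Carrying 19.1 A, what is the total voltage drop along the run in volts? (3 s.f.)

5.00 V

ρ = 1.71 μΩ·cm = 1.71×10^-8 Ω·m
Section 1: A_strand = π(3.5200e-04)² = 3.893e-07 m²; R₁ = ρL/(N·A_s) = (1.71×10^-8)(18.8)/(19×3.893e-07) = 0.04347 Ω
Section 2: A = π(1.29/2 mm)² = π(6.4500e-04 m)² = 1.307e-06 m²
R₂ = (1.71×10^-8)(16.7)/(1.307e-06) = 0.2185 Ω
R = R₁ + R₂ = 0.262 Ω
V = IR = 19.1 × 0.262 = 5.00 V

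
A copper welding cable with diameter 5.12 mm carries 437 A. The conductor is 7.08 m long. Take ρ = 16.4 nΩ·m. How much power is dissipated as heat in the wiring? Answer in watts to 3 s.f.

1080 W

ρ = 16.4 nΩ·m = 1.64×10^-8 Ω·m
A = π(d/2)² = π(2.5600e-03 m)² = 2.059e-05 m²
R = ρL/A = (1.64×10^-8)(7.08)/(2.059e-05) = 0.00564 Ω
P = I²R = (437)² × 0.00564 = 1080 W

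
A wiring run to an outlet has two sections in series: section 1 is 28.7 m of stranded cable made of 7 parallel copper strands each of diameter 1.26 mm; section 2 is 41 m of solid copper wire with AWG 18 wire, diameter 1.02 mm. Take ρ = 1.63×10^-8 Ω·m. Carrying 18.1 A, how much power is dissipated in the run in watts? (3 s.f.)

Section 1: A_strand = π(6.3000e-04)² = 1.247e-06 m²; R₁ = ρL/(N·A_s) = (1.63×10^-8)(28.7)/(7×1.247e-06) = 0.0536 Ω
Section 2: A = π(1.02/2 mm)² = π(5.1000e-04 m)² = 8.171e-07 m²
R₂ = (1.63×10^-8)(41)/(8.171e-07) = 0.8179 Ω
R = R₁ + R₂ = 0.8715 Ω
P = I²R = (18.1)² × 0.8715 = 285 W

285 W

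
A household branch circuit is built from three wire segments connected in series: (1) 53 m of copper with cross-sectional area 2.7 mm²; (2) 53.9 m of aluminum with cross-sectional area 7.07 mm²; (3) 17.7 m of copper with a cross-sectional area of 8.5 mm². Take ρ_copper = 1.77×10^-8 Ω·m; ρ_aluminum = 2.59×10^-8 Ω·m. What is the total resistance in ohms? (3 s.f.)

Seg 1: A = 2.7 mm² = 2.700e-06 m²
R_1 = (1.77×10^-8)(53)/(2.700e-06) = 0.3474 Ω
Seg 2: A = 7.07 mm² = 7.070e-06 m²
R_2 = (2.59×10^-8)(53.9)/(7.070e-06) = 0.1975 Ω
Seg 3: A = 8.5 mm² = 8.500e-06 m²
R_3 = (1.77×10^-8)(17.7)/(8.500e-06) = 0.03686 Ω
R_total = R_1 + R_2 + R_3 = 0.582 Ω

0.582 Ω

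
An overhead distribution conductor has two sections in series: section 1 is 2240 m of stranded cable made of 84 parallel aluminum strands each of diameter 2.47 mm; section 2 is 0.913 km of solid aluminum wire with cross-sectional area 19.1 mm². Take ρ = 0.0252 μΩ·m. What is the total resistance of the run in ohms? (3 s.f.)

ρ = 0.0252 μΩ·m = 2.52×10^-8 Ω·m
Section 1: A_strand = π(1.2350e-03)² = 4.792e-06 m²; R₁ = ρL/(N·A_s) = (2.52×10^-8)(2240)/(84×4.792e-06) = 0.1402 Ω
Section 2: A = 19.1 mm² = 1.910e-05 m²
R₂ = (2.52×10^-8)(913)/(1.910e-05) = 1.205 Ω
R = R₁ + R₂ = 1.34 Ω

1.34 Ω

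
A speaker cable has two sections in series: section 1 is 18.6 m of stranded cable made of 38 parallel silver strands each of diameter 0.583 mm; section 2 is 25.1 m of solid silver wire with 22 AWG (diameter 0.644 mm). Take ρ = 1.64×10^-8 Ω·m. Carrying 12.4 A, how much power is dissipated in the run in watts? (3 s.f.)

199 W

Section 1: A_strand = π(2.9150e-04)² = 2.669e-07 m²; R₁ = ρL/(N·A_s) = (1.64×10^-8)(18.6)/(38×2.669e-07) = 0.03007 Ω
Section 2: A = π(0.644/2 mm)² = π(3.2200e-04 m)² = 3.257e-07 m²
R₂ = (1.64×10^-8)(25.1)/(3.257e-07) = 1.264 Ω
R = R₁ + R₂ = 1.294 Ω
P = I²R = (12.4)² × 1.294 = 199 W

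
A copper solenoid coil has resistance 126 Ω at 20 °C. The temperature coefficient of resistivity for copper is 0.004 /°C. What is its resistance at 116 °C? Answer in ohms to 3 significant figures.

174 Ω

ΔT = 116 − 20 = 96 °C
R = R₀(1 + αΔT) = 126 × (1 + 0.004×96) = 126 × 1.384 = 174 Ω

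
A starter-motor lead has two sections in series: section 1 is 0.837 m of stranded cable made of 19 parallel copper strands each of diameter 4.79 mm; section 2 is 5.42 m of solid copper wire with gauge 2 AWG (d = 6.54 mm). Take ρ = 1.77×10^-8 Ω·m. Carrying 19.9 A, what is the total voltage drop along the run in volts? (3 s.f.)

0.0577 V

Section 1: A_strand = π(2.3950e-03)² = 1.802e-05 m²; R₁ = ρL/(N·A_s) = (1.77×10^-8)(0.837)/(19×1.802e-05) = 4.327×10^-5 Ω
Section 2: A = π(6.54/2 mm)² = π(3.2700e-03 m)² = 3.359e-05 m²
R₂ = (1.77×10^-8)(5.42)/(3.359e-05) = 0.002856 Ω
R = R₁ + R₂ = 0.002899 Ω
V = IR = 19.9 × 0.002899 = 0.0577 V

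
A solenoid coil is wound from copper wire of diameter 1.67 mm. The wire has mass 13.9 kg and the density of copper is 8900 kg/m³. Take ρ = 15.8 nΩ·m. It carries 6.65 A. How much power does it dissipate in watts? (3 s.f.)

227 W

ρ = 15.8 nΩ·m = 1.58×10^-8 Ω·m
A = π(d/2)² = π(8.3500e-04 m)² = 2.1904e-06 m²
L = m/(density·A) = 13.9/(8900×2.1904e-06) = 713 m
R = ρL/A = (1.58×10^-8)(713)/(2.1904e-06) = 5.143 Ω
P = I²R = (6.65)² × 5.143 = 227 W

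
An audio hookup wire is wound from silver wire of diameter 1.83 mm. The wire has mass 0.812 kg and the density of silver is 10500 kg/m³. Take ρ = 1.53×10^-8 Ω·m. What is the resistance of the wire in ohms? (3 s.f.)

A = π(d/2)² = π(9.1500e-04 m)² = 2.6302e-06 m²
L = m/(density·A) = 0.812/(10500×2.6302e-06) = 29.4 m
R = ρL/A = (1.53×10^-8)(29.4)/(2.6302e-06) = 0.171 Ω

0.171 Ω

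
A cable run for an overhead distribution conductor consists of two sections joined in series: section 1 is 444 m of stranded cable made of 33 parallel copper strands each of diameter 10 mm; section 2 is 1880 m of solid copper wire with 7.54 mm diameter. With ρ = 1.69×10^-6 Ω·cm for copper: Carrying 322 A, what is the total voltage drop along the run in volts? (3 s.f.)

ρ = 1.69×10^-6 Ω·cm = 1.69×10^-8 Ω·m
Section 1: A_strand = π(5.0000e-03)² = 7.854e-05 m²; R₁ = ρL/(N·A_s) = (1.69×10^-8)(444)/(33×7.854e-05) = 0.002895 Ω
Section 2: A = π(d/2)² = π(3.7700e-03 m)² = 4.465e-05 m²
R₂ = (1.69×10^-8)(1880)/(4.465e-05) = 0.7116 Ω
R = R₁ + R₂ = 0.7145 Ω
V = IR = 322 × 0.7145 = 230 V

230 V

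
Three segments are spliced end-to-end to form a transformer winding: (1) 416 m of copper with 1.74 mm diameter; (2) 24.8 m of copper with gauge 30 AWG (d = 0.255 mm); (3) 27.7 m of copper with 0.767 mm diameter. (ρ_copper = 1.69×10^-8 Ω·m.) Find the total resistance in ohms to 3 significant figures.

Seg 1: A = π(d/2)² = π(8.7000e-04 m)² = 2.378e-06 m²
R_1 = (1.69×10^-8)(416)/(2.378e-06) = 2.957 Ω
Seg 2: A = π(0.255/2 mm)² = π(1.2750e-04 m)² = 5.107e-08 m²
R_2 = (1.69×10^-8)(24.8)/(5.107e-08) = 8.207 Ω
Seg 3: A = π(d/2)² = π(3.8350e-04 m)² = 4.620e-07 m²
R_3 = (1.69×10^-8)(27.7)/(4.620e-07) = 1.013 Ω
R_total = R_1 + R_2 + R_3 = 12.2 Ω

12.2 Ω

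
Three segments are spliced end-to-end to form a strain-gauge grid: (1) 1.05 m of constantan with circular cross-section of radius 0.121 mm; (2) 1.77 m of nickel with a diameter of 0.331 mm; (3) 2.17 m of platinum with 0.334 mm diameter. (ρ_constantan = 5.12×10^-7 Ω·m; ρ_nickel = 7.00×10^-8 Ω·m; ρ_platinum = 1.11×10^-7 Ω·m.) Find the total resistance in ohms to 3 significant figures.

Seg 1: A = πr² = π(1.2100e-04 m)² = 4.600e-08 m²
R_1 = (5.12×10^-7)(1.05)/(4.600e-08) = 11.69 Ω
Seg 2: A = π(d/2)² = π(1.6550e-04 m)² = 8.605e-08 m²
R_2 = (7.00×10^-8)(1.77)/(8.605e-08) = 1.44 Ω
Seg 3: A = π(d/2)² = π(1.6700e-04 m)² = 8.762e-08 m²
R_3 = (1.11×10^-7)(2.17)/(8.762e-08) = 2.749 Ω
R_total = R_1 + R_2 + R_3 = 15.9 Ω

15.9 Ω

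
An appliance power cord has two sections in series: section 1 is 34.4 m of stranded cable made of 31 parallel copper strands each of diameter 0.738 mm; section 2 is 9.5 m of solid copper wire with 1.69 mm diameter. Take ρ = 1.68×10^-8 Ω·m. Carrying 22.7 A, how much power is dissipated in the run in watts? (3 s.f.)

59.1 W

Section 1: A_strand = π(3.6900e-04)² = 4.278e-07 m²; R₁ = ρL/(N·A_s) = (1.68×10^-8)(34.4)/(31×4.278e-07) = 0.04358 Ω
Section 2: A = π(d/2)² = π(8.4500e-04 m)² = 2.243e-06 m²
R₂ = (1.68×10^-8)(9.5)/(2.243e-06) = 0.07115 Ω
R = R₁ + R₂ = 0.1147 Ω
P = I²R = (22.7)² × 0.1147 = 59.1 W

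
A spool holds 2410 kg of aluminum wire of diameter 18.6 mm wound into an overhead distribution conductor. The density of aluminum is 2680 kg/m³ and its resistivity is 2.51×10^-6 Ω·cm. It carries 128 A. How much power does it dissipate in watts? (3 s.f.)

5010 W

ρ = 2.51×10^-6 Ω·cm = 2.51×10^-8 Ω·m
A = π(d/2)² = π(9.3000e-03 m)² = 2.7172e-04 m²
L = m/(density·A) = 2410/(2680×2.7172e-04) = 3310 m
R = ρL/A = (2.51×10^-8)(3310)/(2.7172e-04) = 0.3057 Ω
P = I²R = (128)² × 0.3057 = 5010 W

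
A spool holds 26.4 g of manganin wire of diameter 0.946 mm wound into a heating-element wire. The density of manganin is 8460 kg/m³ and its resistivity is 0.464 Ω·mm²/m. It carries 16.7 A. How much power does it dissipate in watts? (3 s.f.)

ρ = 0.464 Ω·mm²/m = 4.64×10^-7 Ω·m
A = π(d/2)² = π(4.7300e-04 m)² = 7.0287e-07 m²
L = m/(density·A) = 0.0264/(8460×7.0287e-07) = 4.44 m
R = ρL/A = (4.64×10^-7)(4.44)/(7.0287e-07) = 2.931 Ω
P = I²R = (16.7)² × 2.931 = 817 W

817 W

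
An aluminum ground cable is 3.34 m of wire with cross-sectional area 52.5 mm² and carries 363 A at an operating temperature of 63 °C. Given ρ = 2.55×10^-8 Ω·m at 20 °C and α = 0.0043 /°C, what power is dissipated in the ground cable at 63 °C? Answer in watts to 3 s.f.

A = 52.5 mm² = 5.250e-05 m²
R₍20₎ = ρL/A = (2.55×10^-8)(3.34)/(5.250e-05) = 0.001622 Ω
R₍63₎ = R₍20₎(1 + αΔT) = 0.001622 × (1 + 0.0043×43) = 0.001922 Ω
P = I²R = (363)² × 0.001922 = 253 W

253 W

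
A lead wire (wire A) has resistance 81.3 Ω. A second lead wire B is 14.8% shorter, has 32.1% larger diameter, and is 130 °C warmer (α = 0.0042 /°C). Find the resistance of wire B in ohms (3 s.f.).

61.4 Ω

R ∝ ρL/d² with ρ ∝ (1+αΔT), so R_B/R_A = (1 − 14.8/100) × (1 + 32.1/100)⁻² × (1 + 0.0042×130)
= 0.852 × 0.573 × 1.546 = 0.7548
R_B = 0.7548 × 81.3 = 61.4 Ω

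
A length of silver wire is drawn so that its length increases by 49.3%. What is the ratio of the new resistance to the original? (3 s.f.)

k = 1 + 49.3/100 = 1.493; volume constant ⇒ A' = A/k, so R' = k²R.
Factor = 2.23

2.23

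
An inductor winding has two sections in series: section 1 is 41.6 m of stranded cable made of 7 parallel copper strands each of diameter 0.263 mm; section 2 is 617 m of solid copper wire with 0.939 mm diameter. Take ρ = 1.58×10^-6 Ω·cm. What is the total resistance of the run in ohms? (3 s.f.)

ρ = 1.58×10^-6 Ω·cm = 1.58×10^-8 Ω·m
Section 1: A_strand = π(1.3150e-04)² = 5.433e-08 m²; R₁ = ρL/(N·A_s) = (1.58×10^-8)(41.6)/(7×5.433e-08) = 1.728 Ω
Section 2: A = π(d/2)² = π(4.6950e-04 m)² = 6.925e-07 m²
R₂ = (1.58×10^-8)(617)/(6.925e-07) = 14.08 Ω
R = R₁ + R₂ = 15.8 Ω

15.8 Ω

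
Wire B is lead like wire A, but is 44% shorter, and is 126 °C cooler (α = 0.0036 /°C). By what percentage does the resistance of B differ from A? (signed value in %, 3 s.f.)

R ∝ ρL/d² with ρ ∝ (1+αΔT), so R_B/R_A = (1 − 44/100) × (1 − 0.0036×126)
= 0.56 × 0.5464 = 0.306
(R_B − R_A)/R_A = 0.306 − 1 = -69.4%

-69.4%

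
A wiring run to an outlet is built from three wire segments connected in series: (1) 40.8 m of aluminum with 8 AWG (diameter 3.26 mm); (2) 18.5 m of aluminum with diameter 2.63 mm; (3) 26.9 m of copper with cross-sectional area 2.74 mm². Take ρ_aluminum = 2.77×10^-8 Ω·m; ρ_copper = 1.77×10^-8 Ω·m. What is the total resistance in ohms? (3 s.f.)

0.403 Ω

Seg 1: A = π(3.26/2 mm)² = π(1.6300e-03 m)² = 8.347e-06 m²
R_1 = (2.77×10^-8)(40.8)/(8.347e-06) = 0.1354 Ω
Seg 2: A = π(d/2)² = π(1.3150e-03 m)² = 5.433e-06 m²
R_2 = (2.77×10^-8)(18.5)/(5.433e-06) = 0.09433 Ω
Seg 3: A = 2.74 mm² = 2.740e-06 m²
R_3 = (1.77×10^-8)(26.9)/(2.740e-06) = 0.1738 Ω
R_total = R_1 + R_2 + R_3 = 0.403 Ω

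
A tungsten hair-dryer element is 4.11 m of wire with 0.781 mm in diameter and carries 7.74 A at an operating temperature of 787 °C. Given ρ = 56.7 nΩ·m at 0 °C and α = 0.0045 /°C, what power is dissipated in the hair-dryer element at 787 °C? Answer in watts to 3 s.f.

132 W

ρ = 56.7 nΩ·m = 5.67×10^-8 Ω·m
A = π(d/2)² = π(3.9050e-04 m)² = 4.791e-07 m²
R₍0₎ = ρL/A = (5.67×10^-8)(4.11)/(4.791e-07) = 0.4864 Ω
R₍787₎ = R₍0₎(1 + αΔT) = 0.4864 × (1 + 0.0045×787) = 2.209 Ω
P = I²R = (7.74)² × 2.209 = 132 W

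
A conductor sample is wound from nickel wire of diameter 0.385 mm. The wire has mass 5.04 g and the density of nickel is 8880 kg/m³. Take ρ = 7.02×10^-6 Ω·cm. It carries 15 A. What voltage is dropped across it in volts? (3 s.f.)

44.1 V

ρ = 7.02×10^-6 Ω·cm = 7.02×10^-8 Ω·m
A = π(d/2)² = π(1.9250e-04 m)² = 1.1642e-07 m²
L = m/(density·A) = 0.00504/(8880×1.1642e-07) = 4.875 m
R = ρL/A = (7.02×10^-8)(4.875)/(1.1642e-07) = 2.94 Ω
V = IR = 15 × 2.94 = 44.1 V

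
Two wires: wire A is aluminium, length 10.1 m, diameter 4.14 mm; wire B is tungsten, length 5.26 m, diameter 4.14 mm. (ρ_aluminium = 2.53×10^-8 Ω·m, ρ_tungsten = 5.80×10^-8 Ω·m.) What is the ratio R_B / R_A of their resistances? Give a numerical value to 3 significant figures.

1.19

R ∝ ρL/d², so R_B/R_A = (ρ_B/ρ_A) × (L_B/L_A)
= (5.80×10^-8/2.53×10^-8) × (5.26/10.1) = 1.19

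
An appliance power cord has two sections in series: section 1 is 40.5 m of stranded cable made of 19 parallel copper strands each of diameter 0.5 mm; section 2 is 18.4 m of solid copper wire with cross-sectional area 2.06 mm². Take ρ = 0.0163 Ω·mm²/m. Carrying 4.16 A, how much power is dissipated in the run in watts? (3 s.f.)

5.58 W

ρ = 0.0163 Ω·mm²/m = 1.63×10^-8 Ω·m
Section 1: A_strand = π(2.5000e-04)² = 1.963e-07 m²; R₁ = ρL/(N·A_s) = (1.63×10^-8)(40.5)/(19×1.963e-07) = 0.177 Ω
Section 2: A = 2.06 mm² = 2.060e-06 m²
R₂ = (1.63×10^-8)(18.4)/(2.060e-06) = 0.1456 Ω
R = R₁ + R₂ = 0.3225 Ω
P = I²R = (4.16)² × 0.3225 = 5.58 W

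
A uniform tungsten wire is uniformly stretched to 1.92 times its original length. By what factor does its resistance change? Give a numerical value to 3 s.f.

3.69

Volume constant ⇒ A' = A/k with k = 1.92. R' = ρ(kL)/(A/k) = k²R.
Factor = 3.69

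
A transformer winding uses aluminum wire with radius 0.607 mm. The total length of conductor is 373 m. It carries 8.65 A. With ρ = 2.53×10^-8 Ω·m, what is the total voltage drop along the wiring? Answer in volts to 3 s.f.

70.5 V

A = πr² = π(6.0700e-04 m)² = 1.158e-06 m²
R = ρL/A = (2.53×10^-8)(373)/(1.158e-06) = 8.153 Ω
V = IR = 8.65 × 8.153 = 70.5 V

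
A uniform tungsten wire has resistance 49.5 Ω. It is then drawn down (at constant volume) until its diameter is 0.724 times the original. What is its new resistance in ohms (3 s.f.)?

180 Ω

Volume constant ⇒ L' = L/r² with r = 0.724. R' = ρL'/A' = ρ(L/r²)/(πr²d₀²/4) = R/r⁴.
R' = 3.64 × 49.5 = 180 Ω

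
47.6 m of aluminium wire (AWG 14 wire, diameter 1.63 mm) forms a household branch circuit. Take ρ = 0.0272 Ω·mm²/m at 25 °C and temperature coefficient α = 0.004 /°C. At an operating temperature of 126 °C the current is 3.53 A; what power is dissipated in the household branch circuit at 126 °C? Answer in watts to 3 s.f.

ρ = 0.0272 Ω·mm²/m = 2.72×10^-8 Ω·m
A = π(1.63/2 mm)² = π(8.1500e-04 m)² = 2.087e-06 m²
R₍25₎ = ρL/A = (2.72×10^-8)(47.6)/(2.087e-06) = 0.6205 Ω
R₍126₎ = R₍25₎(1 + αΔT) = 0.6205 × (1 + 0.004×101) = 0.8711 Ω
P = I²R = (3.53)² × 0.8711 = 10.9 W

10.9 W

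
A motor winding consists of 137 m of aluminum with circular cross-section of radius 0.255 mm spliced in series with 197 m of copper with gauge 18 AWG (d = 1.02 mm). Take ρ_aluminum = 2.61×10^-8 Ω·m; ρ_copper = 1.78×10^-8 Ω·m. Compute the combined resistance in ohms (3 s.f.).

21.8 Ω

Segment 1: A = πr² = π(2.5500e-04 m)² = 2.043e-07 m²
R₁ = ρL/A = (2.61×10^-8)(137)/(2.043e-07) = 17.5 Ω
Segment 2: A = π(1.02/2 mm)² = π(5.1000e-04 m)² = 8.171e-07 m²
R₂ = (1.78×10^-8)(197)/(8.171e-07) = 4.291 Ω
R = R₁ + R₂ = 21.8 Ω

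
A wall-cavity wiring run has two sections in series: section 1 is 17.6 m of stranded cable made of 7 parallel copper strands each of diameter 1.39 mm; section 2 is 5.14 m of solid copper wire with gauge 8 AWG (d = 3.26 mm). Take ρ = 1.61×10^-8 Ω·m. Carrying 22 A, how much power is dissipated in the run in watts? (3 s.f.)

17.7 W

Section 1: A_strand = π(6.9500e-04)² = 1.517e-06 m²; R₁ = ρL/(N·A_s) = (1.61×10^-8)(17.6)/(7×1.517e-06) = 0.02668 Ω
Section 2: A = π(3.26/2 mm)² = π(1.6300e-03 m)² = 8.347e-06 m²
R₂ = (1.61×10^-8)(5.14)/(8.347e-06) = 0.009914 Ω
R = R₁ + R₂ = 0.03659 Ω
P = I²R = (22)² × 0.03659 = 17.7 W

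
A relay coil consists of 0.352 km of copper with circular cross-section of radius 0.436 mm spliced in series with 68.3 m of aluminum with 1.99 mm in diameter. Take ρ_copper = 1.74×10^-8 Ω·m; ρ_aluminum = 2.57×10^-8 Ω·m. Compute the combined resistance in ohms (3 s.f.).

10.8 Ω

Segment 1: A = πr² = π(4.3600e-04 m)² = 5.972e-07 m²
R₁ = ρL/A = (1.74×10^-8)(352)/(5.972e-07) = 10.26 Ω
Segment 2: A = π(d/2)² = π(9.9500e-04 m)² = 3.110e-06 m²
R₂ = (2.57×10^-8)(68.3)/(3.110e-06) = 0.5644 Ω
R = R₁ + R₂ = 10.8 Ω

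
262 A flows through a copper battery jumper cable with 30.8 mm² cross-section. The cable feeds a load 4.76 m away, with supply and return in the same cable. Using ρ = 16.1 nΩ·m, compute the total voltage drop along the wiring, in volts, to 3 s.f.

1.30 V

ρ = 16.1 nΩ·m = 1.61×10^-8 Ω·m
A = 30.8 mm² = 3.080e-05 m²
Total conductor length (both ways) L = 2 × 4.76 = 9.52 m
R = ρL/A = (1.61×10^-8)(9.52)/(3.080e-05) = 0.004976 Ω
V = IR = 262 × 0.004976 = 1.30 V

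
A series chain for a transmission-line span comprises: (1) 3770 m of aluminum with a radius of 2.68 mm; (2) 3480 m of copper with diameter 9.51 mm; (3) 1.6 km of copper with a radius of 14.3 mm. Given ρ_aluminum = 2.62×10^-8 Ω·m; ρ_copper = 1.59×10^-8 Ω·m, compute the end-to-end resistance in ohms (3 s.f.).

5.20 Ω

Seg 1: A = πr² = π(2.6800e-03 m)² = 2.256e-05 m²
R_1 = (2.62×10^-8)(3770)/(2.256e-05) = 4.377 Ω
Seg 2: A = π(d/2)² = π(4.7550e-03 m)² = 7.103e-05 m²
R_2 = (1.59×10^-8)(3480)/(7.103e-05) = 0.779 Ω
Seg 3: A = πr² = π(1.4300e-02 m)² = 6.424e-04 m²
R_3 = (1.59×10^-8)(1600)/(6.424e-04) = 0.0396 Ω
R_total = R_1 + R_2 + R_3 = 5.20 Ω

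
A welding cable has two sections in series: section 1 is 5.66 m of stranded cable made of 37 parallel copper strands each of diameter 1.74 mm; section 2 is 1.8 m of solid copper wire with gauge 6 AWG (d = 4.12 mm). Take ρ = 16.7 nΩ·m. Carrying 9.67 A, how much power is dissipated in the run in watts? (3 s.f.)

ρ = 16.7 nΩ·m = 1.67×10^-8 Ω·m
Section 1: A_strand = π(8.7000e-04)² = 2.378e-06 m²; R₁ = ρL/(N·A_s) = (1.67×10^-8)(5.66)/(37×2.378e-06) = 0.001074 Ω
Section 2: A = π(4.12/2 mm)² = π(2.0600e-03 m)² = 1.333e-05 m²
R₂ = (1.67×10^-8)(1.8)/(1.333e-05) = 0.002255 Ω
R = R₁ + R₂ = 0.003329 Ω
P = I²R = (9.67)² × 0.003329 = 0.311 W

0.311 W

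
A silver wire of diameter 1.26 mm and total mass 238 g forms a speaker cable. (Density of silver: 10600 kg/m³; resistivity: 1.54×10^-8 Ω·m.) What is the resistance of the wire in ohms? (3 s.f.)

0.222 Ω

A = π(d/2)² = π(6.3000e-04 m)² = 1.2469e-06 m²
L = m/(density·A) = 0.238/(10600×1.2469e-06) = 18.01 m
R = ρL/A = (1.54×10^-8)(18.01)/(1.2469e-06) = 0.222 Ω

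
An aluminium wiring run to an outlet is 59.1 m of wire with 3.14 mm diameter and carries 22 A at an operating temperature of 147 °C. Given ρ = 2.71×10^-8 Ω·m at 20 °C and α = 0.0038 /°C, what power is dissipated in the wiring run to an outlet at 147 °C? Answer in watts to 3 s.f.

A = π(d/2)² = π(1.5700e-03 m)² = 7.744e-06 m²
R₍20₎ = ρL/A = (2.71×10^-8)(59.1)/(7.744e-06) = 0.2068 Ω
R₍147₎ = R₍20₎(1 + αΔT) = 0.2068 × (1 + 0.0038×127) = 0.3066 Ω
P = I²R = (22)² × 0.3066 = 148 W

148 W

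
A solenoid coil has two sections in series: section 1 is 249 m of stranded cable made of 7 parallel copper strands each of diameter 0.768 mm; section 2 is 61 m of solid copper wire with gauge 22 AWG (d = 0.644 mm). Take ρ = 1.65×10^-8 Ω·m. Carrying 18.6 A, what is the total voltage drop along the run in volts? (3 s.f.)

81.0 V

Section 1: A_strand = π(3.8400e-04)² = 4.632e-07 m²; R₁ = ρL/(N·A_s) = (1.65×10^-8)(249)/(7×4.632e-07) = 1.267 Ω
Section 2: A = π(0.644/2 mm)² = π(3.2200e-04 m)² = 3.257e-07 m²
R₂ = (1.65×10^-8)(61)/(3.257e-07) = 3.09 Ω
R = R₁ + R₂ = 4.357 Ω
V = IR = 18.6 × 4.357 = 81.0 V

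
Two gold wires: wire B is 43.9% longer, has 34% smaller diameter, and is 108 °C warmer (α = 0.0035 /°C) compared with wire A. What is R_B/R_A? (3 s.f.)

4.55

R ∝ ρL/d² with ρ ∝ (1+αΔT), so R_B/R_A = (1 + 43.9/100) × (1 − 34/100)⁻² × (1 + 0.0035×108)
= 1.439 × 2.296 × 1.378 = 4.55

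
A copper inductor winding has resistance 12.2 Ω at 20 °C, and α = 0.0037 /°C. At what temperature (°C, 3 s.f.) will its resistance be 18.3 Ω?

R = R₀(1 + α(T − T₀)) ⇒ T = T₀ + (R/R₀ − 1)/α
T = 20 + (18.3/12.2 − 1)/0.0037 = 20 + (0.5)/0.0037 = 155 °C

155 °C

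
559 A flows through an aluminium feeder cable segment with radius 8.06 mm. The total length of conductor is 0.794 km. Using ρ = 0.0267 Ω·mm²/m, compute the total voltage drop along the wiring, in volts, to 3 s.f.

58.1 V

ρ = 0.0267 Ω·mm²/m = 2.67×10^-8 Ω·m
A = πr² = π(8.0600e-03 m)² = 2.041e-04 m²
R = ρL/A = (2.67×10^-8)(794)/(2.041e-04) = 0.1039 Ω
V = IR = 559 × 0.1039 = 58.1 V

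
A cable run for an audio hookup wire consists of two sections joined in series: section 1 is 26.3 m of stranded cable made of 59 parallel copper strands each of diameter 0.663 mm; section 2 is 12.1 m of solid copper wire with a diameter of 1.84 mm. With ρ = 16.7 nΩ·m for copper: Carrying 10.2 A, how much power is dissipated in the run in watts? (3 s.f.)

ρ = 16.7 nΩ·m = 1.67×10^-8 Ω·m
Section 1: A_strand = π(3.3150e-04)² = 3.452e-07 m²; R₁ = ρL/(N·A_s) = (1.67×10^-8)(26.3)/(59×3.452e-07) = 0.02156 Ω
Section 2: A = π(d/2)² = π(9.2000e-04 m)² = 2.659e-06 m²
R₂ = (1.67×10^-8)(12.1)/(2.659e-06) = 0.07599 Ω
R = R₁ + R₂ = 0.09756 Ω
P = I²R = (10.2)² × 0.09756 = 10.1 W

10.1 W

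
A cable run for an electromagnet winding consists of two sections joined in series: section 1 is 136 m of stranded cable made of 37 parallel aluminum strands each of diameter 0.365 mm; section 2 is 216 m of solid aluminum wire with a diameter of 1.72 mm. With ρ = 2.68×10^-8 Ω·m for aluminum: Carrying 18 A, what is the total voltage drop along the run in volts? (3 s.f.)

61.8 V

Section 1: A_strand = π(1.8250e-04)² = 1.046e-07 m²; R₁ = ρL/(N·A_s) = (2.68×10^-8)(136)/(37×1.046e-07) = 0.9414 Ω
Section 2: A = π(d/2)² = π(8.6000e-04 m)² = 2.324e-06 m²
R₂ = (2.68×10^-8)(216)/(2.324e-06) = 2.491 Ω
R = R₁ + R₂ = 3.433 Ω
V = IR = 18 × 3.433 = 61.8 V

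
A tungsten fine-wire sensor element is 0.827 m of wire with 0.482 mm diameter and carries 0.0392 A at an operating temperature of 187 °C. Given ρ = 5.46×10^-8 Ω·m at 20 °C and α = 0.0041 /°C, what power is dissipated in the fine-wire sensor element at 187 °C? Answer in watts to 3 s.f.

A = π(d/2)² = π(2.4100e-04 m)² = 1.825e-07 m²
R₍20₎ = ρL/A = (5.46×10^-8)(0.827)/(1.825e-07) = 0.2475 Ω
R₍187₎ = R₍20₎(1 + αΔT) = 0.2475 × (1 + 0.0041×167) = 0.4169 Ω
P = I²R = (0.0392)² × 0.4169 = 6.41×10^-4 W

6.41×10^-4 W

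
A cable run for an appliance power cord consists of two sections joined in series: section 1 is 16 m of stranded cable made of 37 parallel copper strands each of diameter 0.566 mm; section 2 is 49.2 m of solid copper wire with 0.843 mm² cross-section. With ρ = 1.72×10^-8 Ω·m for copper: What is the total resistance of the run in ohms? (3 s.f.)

Section 1: A_strand = π(2.8300e-04)² = 2.516e-07 m²; R₁ = ρL/(N·A_s) = (1.72×10^-8)(16)/(37×2.516e-07) = 0.02956 Ω
Section 2: A = 0.843 mm² = 8.430e-07 m²
R₂ = (1.72×10^-8)(49.2)/(8.430e-07) = 1.004 Ω
R = R₁ + R₂ = 1.03 Ω

1.03 Ω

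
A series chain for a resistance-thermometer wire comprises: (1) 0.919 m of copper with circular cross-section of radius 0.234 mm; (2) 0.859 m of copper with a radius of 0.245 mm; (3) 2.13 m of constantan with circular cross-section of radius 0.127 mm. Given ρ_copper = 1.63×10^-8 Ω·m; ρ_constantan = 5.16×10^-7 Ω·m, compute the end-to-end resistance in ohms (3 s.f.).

21.9 Ω

Seg 1: A = πr² = π(2.3400e-04 m)² = 1.720e-07 m²
R_1 = (1.63×10^-8)(0.919)/(1.720e-07) = 0.08708 Ω
Seg 2: A = πr² = π(2.4500e-04 m)² = 1.886e-07 m²
R_2 = (1.63×10^-8)(0.859)/(1.886e-07) = 0.07425 Ω
Seg 3: A = πr² = π(1.2700e-04 m)² = 5.067e-08 m²
R_3 = (5.16×10^-7)(2.13)/(5.067e-08) = 21.69 Ω
R_total = R_1 + R_2 + R_3 = 21.9 Ω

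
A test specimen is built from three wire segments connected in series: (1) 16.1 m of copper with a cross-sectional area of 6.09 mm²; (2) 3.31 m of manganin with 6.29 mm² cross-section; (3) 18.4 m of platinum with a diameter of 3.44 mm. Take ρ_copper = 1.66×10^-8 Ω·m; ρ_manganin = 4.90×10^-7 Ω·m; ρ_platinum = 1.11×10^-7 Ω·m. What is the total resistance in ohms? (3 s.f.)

0.521 Ω

Seg 1: A = 6.09 mm² = 6.090e-06 m²
R_1 = (1.66×10^-8)(16.1)/(6.090e-06) = 0.04389 Ω
Seg 2: A = 6.29 mm² = 6.290e-06 m²
R_2 = (4.90×10^-7)(3.31)/(6.290e-06) = 0.2579 Ω
Seg 3: A = π(d/2)² = π(1.7200e-03 m)² = 9.294e-06 m²
R_3 = (1.11×10^-7)(18.4)/(9.294e-06) = 0.2198 Ω
R_total = R_1 + R_2 + R_3 = 0.521 Ω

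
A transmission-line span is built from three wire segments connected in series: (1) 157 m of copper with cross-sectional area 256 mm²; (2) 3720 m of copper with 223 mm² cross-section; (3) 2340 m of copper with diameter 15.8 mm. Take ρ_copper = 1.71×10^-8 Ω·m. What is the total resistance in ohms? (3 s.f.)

0.500 Ω

Seg 1: A = 256 mm² = 2.560e-04 m²
R_1 = (1.71×10^-8)(157)/(2.560e-04) = 0.01049 Ω
Seg 2: A = 223 mm² = 2.230e-04 m²
R_2 = (1.71×10^-8)(3720)/(2.230e-04) = 0.2853 Ω
Seg 3: A = π(d/2)² = π(7.9000e-03 m)² = 1.961e-04 m²
R_3 = (1.71×10^-8)(2340)/(1.961e-04) = 0.2041 Ω
R_total = R_1 + R_2 + R_3 = 0.500 Ω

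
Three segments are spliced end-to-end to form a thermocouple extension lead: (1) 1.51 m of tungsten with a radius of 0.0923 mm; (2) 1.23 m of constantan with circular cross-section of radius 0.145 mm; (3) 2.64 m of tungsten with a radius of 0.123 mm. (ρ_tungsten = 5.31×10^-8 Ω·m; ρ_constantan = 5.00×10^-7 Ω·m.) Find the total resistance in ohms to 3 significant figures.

Seg 1: A = πr² = π(9.2300e-05 m)² = 2.676e-08 m²
R_1 = (5.31×10^-8)(1.51)/(2.676e-08) = 2.996 Ω
Seg 2: A = πr² = π(1.4500e-04 m)² = 6.605e-08 m²
R_2 = (5.00×10^-7)(1.23)/(6.605e-08) = 9.311 Ω
Seg 3: A = πr² = π(1.2300e-04 m)² = 4.753e-08 m²
R_3 = (5.31×10^-8)(2.64)/(4.753e-08) = 2.949 Ω
R_total = R_1 + R_2 + R_3 = 15.3 Ω

15.3 Ω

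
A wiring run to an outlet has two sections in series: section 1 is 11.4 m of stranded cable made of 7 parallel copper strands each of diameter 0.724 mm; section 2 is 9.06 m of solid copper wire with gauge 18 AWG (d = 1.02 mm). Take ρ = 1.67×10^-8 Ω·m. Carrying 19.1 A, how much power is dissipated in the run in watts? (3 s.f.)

91.6 W

Section 1: A_strand = π(3.6200e-04)² = 4.117e-07 m²; R₁ = ρL/(N·A_s) = (1.67×10^-8)(11.4)/(7×4.117e-07) = 0.06606 Ω
Section 2: A = π(1.02/2 mm)² = π(5.1000e-04 m)² = 8.171e-07 m²
R₂ = (1.67×10^-8)(9.06)/(8.171e-07) = 0.1852 Ω
R = R₁ + R₂ = 0.2512 Ω
P = I²R = (19.1)² × 0.2512 = 91.6 W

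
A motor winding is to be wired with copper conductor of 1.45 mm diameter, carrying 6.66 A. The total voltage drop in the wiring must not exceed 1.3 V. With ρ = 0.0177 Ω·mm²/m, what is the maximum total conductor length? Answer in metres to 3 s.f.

ρ = 0.0177 Ω·mm²/m = 1.77×10^-8 Ω·m
A = π(d/2)² = π(7.2500e-04 m)² = 1.651e-06 m²
L_max = V_max·A/(1·ρI) = (1.3)(1.651e-06)/(1.77×10^-8×6.66) = 18.2 m

18.2 m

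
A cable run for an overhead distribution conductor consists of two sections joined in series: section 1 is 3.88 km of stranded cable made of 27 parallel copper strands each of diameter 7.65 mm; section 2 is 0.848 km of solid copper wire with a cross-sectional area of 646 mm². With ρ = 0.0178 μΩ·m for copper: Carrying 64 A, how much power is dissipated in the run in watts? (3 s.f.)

ρ = 0.0178 μΩ·m = 1.78×10^-8 Ω·m
Section 1: A_strand = π(3.8250e-03)² = 4.596e-05 m²; R₁ = ρL/(N·A_s) = (1.78×10^-8)(3880)/(27×4.596e-05) = 0.05565 Ω
Section 2: A = 646 mm² = 6.460e-04 m²
R₂ = (1.78×10^-8)(848)/(6.460e-04) = 0.02337 Ω
R = R₁ + R₂ = 0.07902 Ω
P = I²R = (64)² × 0.07902 = 324 W

324 W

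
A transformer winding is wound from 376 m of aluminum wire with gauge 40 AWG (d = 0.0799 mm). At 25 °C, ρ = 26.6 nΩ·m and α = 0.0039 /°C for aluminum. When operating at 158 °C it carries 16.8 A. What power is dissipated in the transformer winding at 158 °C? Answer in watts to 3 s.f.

8.55×10^5 W

ρ = 26.6 nΩ·m = 2.66×10^-8 Ω·m
A = π(0.0799/2 mm)² = π(3.9950e-05 m)² = 5.014e-09 m²
R₍25₎ = ρL/A = (2.66×10^-8)(376)/(5.014e-09) = 1995 Ω
R₍158₎ = R₍25₎(1 + αΔT) = 1995 × (1 + 0.0039×133) = 3029 Ω
P = I²R = (16.8)² × 3029 = 8.55×10^5 W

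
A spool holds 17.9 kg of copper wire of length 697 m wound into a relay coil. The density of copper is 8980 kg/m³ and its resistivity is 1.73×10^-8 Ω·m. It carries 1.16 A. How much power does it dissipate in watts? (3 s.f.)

A = m/(density·L) = 17.9/(8980×697) = 2.8599e-06 m²
R = ρL/A = (1.73×10^-8)(697)/(2.8599e-06) = 4.216 Ω
P = I²R = (1.16)² × 4.216 = 5.67 W

5.67 W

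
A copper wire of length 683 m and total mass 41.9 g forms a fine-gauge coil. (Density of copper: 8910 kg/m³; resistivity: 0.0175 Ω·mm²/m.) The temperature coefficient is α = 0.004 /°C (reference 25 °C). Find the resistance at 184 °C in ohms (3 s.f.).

ρ = 0.0175 Ω·mm²/m = 1.75×10^-8 Ω·m
A = m/(density·L) = 0.0419/(8910×683) = 6.8852e-09 m²
R = ρL/A = (1.75×10^-8)(683)/(6.8852e-09) = 1736 Ω
R(184 °C) = 1736 × (1 + 0.004×159) = 2840 Ω

2840 Ω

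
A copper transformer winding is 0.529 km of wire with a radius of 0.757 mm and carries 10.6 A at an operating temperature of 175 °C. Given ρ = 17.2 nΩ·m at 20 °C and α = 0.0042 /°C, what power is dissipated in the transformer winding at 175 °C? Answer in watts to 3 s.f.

ρ = 17.2 nΩ·m = 1.72×10^-8 Ω·m
A = πr² = π(7.5700e-04 m)² = 1.800e-06 m²
R₍20₎ = ρL/A = (1.72×10^-8)(529)/(1.800e-06) = 5.054 Ω
R₍175₎ = R₍20₎(1 + αΔT) = 5.054 × (1 + 0.0042×155) = 8.344 Ω
P = I²R = (10.6)² × 8.344 = 938 W

938 W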